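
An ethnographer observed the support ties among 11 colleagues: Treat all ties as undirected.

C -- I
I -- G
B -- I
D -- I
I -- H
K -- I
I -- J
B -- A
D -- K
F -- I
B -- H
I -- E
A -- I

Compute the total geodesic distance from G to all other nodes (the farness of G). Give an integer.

Distances from G: A:2, B:2, C:2, D:2, E:2, F:2, H:2, I:1, J:2, K:2.
Sum = 2 + 2 + 2 + 2 + 2 + 2 + 2 + 1 + 2 + 2 = 19.

19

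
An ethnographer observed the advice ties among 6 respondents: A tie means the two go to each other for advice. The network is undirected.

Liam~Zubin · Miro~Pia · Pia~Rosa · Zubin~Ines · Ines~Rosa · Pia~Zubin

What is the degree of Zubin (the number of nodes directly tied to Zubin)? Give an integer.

Zubin is directly tied to Ines, Liam, and Pia. That is 3 neighbors, so the degree of Zubin is 3.

3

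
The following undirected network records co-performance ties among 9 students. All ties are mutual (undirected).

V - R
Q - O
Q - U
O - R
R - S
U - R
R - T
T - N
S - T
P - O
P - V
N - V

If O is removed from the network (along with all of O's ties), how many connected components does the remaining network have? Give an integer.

1

O's neighbors (P, Q, and R) remain reachable from one another through other ties, so the rest of the network stays in one piece.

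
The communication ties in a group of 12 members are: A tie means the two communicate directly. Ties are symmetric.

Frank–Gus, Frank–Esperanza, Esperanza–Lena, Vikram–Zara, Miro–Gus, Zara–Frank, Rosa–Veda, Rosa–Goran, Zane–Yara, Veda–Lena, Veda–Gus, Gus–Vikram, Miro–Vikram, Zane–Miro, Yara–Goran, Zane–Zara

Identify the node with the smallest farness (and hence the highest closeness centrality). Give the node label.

Gus

Farness (sum of distances to all others) for each node — Esperanza:28, Frank:23, Goran:30, Gus:20, Lena:28, Miro:23, Rosa:27, Veda:22, Vikram:25, Yara:28, Zane:24, Zara:24.
The smallest farness is 20, for Gus, so Gus has the highest closeness.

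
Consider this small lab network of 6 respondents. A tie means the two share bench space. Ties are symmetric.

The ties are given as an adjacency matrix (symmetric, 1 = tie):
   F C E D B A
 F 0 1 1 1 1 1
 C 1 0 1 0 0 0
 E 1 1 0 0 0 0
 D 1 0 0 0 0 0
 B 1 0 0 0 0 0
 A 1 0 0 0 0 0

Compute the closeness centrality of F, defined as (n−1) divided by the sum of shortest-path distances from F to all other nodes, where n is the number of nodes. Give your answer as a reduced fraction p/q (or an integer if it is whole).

Distances from F: A:1, B:1, C:1, D:1, E:1. Sum = 5.
n = 6, so closeness = 5/5 = 1.

1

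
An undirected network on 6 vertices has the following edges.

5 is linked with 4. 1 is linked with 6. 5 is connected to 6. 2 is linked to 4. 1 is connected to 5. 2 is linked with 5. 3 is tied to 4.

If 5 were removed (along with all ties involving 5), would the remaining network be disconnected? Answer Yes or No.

Yes

Removing 5 leaves {1 and 6} with no path to {2, 3, and 4}, so the network splits into 2 components. 5 is a cut vertex.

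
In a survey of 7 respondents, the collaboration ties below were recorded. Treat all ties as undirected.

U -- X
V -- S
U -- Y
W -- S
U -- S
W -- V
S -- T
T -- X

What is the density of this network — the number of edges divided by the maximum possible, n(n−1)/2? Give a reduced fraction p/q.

8/21

There are 8 edges and 7 nodes, so the maximum possible is C(7,2) = 21.
Density = 8/21.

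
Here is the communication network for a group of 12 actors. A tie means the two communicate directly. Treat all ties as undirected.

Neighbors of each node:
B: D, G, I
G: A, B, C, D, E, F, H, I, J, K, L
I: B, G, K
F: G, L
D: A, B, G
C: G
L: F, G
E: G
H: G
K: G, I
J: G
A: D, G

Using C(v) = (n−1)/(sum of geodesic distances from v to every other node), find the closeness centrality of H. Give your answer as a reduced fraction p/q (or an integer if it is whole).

11/21

Distances from H: A:2, B:2, C:2, D:2, E:2, F:2, G:1, I:2, J:2, K:2, L:2. Sum = 21.
n = 12, so closeness = 11/21.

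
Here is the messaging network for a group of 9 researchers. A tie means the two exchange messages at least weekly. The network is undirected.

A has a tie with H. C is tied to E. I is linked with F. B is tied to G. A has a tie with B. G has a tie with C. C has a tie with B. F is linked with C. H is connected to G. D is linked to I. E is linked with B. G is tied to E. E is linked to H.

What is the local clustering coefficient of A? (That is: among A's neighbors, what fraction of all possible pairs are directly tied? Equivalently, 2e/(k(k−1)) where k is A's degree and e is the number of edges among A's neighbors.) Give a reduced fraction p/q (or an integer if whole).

A's neighbors: B and H (k = 2).
Possible neighbor pairs: C(2,2) = 1. Edges among them: none → e = 0.
Clustering(A) = 0/1.

0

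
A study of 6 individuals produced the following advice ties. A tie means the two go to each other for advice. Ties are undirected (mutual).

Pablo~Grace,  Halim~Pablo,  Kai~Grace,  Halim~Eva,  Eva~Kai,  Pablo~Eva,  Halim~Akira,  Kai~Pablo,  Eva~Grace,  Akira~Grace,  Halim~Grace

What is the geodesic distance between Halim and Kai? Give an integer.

2

One shortest route is Halim – Grace – Kai, which uses 2 edges, and Halim and Kai are not directly tied, so nothing shorter exists. So d(Halim,Kai) = 2.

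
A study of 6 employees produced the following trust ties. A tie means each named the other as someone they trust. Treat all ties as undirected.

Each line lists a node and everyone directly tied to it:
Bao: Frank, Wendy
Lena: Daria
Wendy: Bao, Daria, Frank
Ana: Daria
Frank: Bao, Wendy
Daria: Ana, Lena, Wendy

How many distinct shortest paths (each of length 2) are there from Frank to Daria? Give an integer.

1

The shortest distance is 2, and the only length-2 path is Frank–Wendy–Daria. So there is exactly 1 shortest path.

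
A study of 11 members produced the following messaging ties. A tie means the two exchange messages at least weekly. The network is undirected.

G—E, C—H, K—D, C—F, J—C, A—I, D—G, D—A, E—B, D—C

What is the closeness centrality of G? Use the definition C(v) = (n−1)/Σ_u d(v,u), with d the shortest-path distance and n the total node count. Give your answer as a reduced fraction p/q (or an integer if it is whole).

Distances from G: A:2, B:2, C:2, D:1, E:1, F:3, H:3, I:3, J:3, K:2. Sum = 22.
n = 11, so closeness = 10/22 = 5/11.

5/11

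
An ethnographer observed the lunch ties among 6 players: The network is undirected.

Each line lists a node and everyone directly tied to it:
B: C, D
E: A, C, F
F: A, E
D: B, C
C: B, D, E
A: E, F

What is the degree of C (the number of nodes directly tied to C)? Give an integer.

3

C is directly tied to B, D, and E. That is 3 neighbors, so the degree of C is 3.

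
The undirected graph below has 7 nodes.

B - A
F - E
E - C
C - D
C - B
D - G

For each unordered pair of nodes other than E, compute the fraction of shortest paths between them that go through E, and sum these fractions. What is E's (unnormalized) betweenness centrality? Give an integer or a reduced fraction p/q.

Pairs whose geodesics pass through E — F–C: 1; F–A: 1; F–B: 1; F–G: 1; F–D: 1.
All other pairs contribute 0.
Summing the contributions gives betweenness(E) = 5.

5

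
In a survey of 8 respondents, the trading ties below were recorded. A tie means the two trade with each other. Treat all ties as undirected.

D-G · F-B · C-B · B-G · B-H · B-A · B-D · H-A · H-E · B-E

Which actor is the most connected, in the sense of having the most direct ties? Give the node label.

Degrees — A:2, B:7, C:1, D:2, E:2, F:1, G:2, H:3.
The maximum is 7, attained only by B.

B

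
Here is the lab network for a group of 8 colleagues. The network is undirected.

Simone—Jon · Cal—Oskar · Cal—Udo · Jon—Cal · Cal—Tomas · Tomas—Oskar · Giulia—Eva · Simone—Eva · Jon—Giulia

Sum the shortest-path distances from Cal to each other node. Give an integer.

Distances from Cal: Eva:3, Giulia:2, Jon:1, Oskar:1, Simone:2, Tomas:1, Udo:1.
Sum = 3 + 2 + 1 + 1 + 2 + 1 + 1 = 11.

11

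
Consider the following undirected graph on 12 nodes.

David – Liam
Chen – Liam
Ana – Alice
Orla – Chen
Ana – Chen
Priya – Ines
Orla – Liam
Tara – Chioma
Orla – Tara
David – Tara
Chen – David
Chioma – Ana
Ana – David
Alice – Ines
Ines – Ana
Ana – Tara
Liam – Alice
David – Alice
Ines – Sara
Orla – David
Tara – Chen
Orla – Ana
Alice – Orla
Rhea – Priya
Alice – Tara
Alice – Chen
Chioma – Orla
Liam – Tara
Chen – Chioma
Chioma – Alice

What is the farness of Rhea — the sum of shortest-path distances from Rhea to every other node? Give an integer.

36

Distances from Rhea: Alice:3, Ana:3, Chen:4, Chioma:4, David:4, Ines:2, Liam:4, Orla:4, Priya:1, Sara:3, Tara:4.
Sum = 3 + 3 + 4 + 4 + 4 + 2 + 4 + 4 + 1 + 3 + 4 = 36.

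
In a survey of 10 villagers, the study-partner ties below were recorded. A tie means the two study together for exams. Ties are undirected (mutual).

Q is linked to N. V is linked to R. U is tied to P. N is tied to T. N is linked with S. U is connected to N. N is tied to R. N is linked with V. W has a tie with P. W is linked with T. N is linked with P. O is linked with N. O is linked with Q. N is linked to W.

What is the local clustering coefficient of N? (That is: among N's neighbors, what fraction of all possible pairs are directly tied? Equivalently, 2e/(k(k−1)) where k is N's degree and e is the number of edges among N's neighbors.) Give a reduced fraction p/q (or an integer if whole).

N's neighbors: O, P, Q, R, S, T, U, V, and W (k = 9).
Possible neighbor pairs: C(9,2) = 36. Edges among them: O–Q, P–U, P–W, R–V, T–W → e = 5.
Clustering(N) = 5/36.

5/36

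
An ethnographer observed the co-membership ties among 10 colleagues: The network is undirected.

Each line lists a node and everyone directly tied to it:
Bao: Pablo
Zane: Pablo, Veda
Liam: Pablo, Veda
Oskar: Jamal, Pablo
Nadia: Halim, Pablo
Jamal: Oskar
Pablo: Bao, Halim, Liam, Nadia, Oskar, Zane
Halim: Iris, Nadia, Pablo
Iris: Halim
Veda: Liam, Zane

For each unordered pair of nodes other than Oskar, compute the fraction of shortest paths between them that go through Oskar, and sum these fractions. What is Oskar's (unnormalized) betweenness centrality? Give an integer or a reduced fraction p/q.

Pairs whose geodesics pass through Oskar — Veda–Jamal: 2/2; Zane–Jamal: 1; Nadia–Jamal: 1; Halim–Jamal: 1; Liam–Jamal: 1; Bao–Jamal: 1; Jamal–Pablo: 1; Jamal–Iris: 1.
All other pairs contribute 0.
Summing the contributions gives betweenness(Oskar) = 8.

8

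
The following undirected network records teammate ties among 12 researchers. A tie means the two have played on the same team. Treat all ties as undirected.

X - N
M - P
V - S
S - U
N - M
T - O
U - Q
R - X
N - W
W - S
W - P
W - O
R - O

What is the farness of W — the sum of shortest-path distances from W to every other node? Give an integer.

19

Distances from W: M:2, N:1, O:1, P:1, Q:3, R:2, S:1, T:2, U:2, V:2, X:2.
Sum = 2 + 1 + 1 + 1 + 3 + 2 + 1 + 2 + 2 + 2 + 2 = 19.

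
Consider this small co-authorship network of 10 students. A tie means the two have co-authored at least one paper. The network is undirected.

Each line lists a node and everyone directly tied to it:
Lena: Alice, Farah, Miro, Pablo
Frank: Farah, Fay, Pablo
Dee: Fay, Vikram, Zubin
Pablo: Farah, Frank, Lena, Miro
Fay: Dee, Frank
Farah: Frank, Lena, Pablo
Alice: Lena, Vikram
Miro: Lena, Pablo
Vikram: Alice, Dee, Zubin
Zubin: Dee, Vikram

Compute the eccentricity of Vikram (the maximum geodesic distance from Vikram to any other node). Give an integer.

3

Distances from Vikram: Alice:1, Dee:1, Farah:3, Fay:2, Frank:3, Lena:2, Miro:3, Pablo:3, Zubin:1.
The largest is 3 (to Miro, Farah, Pablo, and Frank), so the eccentricity of Vikram is 3.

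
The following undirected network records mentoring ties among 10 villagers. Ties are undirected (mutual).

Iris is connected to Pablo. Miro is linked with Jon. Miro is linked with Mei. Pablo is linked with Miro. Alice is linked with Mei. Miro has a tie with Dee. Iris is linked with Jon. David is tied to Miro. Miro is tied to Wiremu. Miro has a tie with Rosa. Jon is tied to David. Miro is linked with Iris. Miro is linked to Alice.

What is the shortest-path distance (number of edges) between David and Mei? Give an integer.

One shortest route is David – Miro – Mei, which uses 2 edges, and David and Mei are not directly tied, so nothing shorter exists. So d(David,Mei) = 2.

2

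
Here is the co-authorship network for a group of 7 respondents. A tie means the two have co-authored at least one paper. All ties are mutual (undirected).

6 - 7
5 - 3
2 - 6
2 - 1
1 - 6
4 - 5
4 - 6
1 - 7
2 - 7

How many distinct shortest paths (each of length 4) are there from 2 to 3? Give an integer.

1

The shortest distance is 4, and the only length-4 path is 2–6–4–5–3. So there is exactly 1 shortest path.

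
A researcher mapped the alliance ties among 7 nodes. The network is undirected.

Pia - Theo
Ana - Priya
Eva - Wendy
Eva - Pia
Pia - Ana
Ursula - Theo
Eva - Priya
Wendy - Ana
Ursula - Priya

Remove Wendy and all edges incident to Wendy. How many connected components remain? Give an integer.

Wendy's neighbors (Ana and Eva) remain reachable from one another through other ties, so the rest of the network stays in one piece.

1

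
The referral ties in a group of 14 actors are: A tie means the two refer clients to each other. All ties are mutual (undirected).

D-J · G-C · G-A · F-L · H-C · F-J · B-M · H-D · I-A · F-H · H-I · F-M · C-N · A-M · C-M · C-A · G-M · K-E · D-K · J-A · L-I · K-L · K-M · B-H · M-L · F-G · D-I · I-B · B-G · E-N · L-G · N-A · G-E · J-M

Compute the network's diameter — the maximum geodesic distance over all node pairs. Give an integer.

3

Eccentricity of each node (its greatest distance to any other): A:2, B:3, C:2, D:3, E:3, F:3, G:3, H:3, I:3, J:3, K:2, L:3, M:2, N:3.
The maximum eccentricity is 3, realized for instance by the pair B–N via B – G – E – N. So the diameter is 3.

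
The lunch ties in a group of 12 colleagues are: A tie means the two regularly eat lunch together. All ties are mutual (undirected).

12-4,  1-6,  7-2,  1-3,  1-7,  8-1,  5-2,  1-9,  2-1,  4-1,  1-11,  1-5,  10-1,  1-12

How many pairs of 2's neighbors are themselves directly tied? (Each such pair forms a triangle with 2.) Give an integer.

2

2's neighbors: 1, 5, and 7.
Neighbor pairs that are themselves tied: 2–1–5; 2–1–7. Each forms one triangle with 2, for 2 in total.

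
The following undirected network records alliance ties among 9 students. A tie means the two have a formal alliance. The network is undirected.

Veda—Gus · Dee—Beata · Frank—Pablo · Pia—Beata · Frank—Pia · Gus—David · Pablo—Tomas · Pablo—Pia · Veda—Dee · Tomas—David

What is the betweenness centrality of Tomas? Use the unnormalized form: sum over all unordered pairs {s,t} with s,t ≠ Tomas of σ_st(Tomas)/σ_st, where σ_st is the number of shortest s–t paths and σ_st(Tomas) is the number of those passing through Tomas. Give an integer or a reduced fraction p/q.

Pairs whose geodesics pass through Tomas — David–Beata: 1/2; David–Pia: 1; David–Frank: 1; David–Pablo: 1; Gus–Pia: 1/2; Gus–Frank: 1; Gus–Pablo: 1; Veda–Pablo: 1/2.
All other pairs contribute 0.
Summing the contributions gives betweenness(Tomas) = 13/2.

13/2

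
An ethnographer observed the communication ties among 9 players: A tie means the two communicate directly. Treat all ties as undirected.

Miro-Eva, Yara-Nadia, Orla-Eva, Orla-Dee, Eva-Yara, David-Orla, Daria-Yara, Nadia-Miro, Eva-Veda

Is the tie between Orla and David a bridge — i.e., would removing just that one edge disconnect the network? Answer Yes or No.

Without the Orla–David edge there is no alternate route between Orla and David, so the network disconnects. It is a bridge.

Yes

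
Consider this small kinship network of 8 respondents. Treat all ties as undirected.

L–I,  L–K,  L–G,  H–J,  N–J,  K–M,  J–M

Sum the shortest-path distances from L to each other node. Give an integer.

16

Distances from L: G:1, H:4, I:1, J:3, K:1, M:2, N:4.
Sum = 1 + 4 + 1 + 3 + 1 + 2 + 4 = 16.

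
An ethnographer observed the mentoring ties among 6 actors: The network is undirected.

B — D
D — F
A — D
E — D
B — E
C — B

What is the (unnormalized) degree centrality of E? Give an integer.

E is directly tied to B and D. That is 2 neighbors, so the degree of E is 2.

2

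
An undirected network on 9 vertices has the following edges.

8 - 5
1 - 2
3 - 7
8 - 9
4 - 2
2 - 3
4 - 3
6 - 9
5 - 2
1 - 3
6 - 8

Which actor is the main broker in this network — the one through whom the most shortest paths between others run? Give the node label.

2

Unnormalized betweenness of each node: 1:0, 2:33/2, 3:15/2, 4:0, 5:15, 6:0, 7:0, 8:12, 9:0.
2 has the largest value, 33/2, making it the main broker — the node through which the most shortest paths run.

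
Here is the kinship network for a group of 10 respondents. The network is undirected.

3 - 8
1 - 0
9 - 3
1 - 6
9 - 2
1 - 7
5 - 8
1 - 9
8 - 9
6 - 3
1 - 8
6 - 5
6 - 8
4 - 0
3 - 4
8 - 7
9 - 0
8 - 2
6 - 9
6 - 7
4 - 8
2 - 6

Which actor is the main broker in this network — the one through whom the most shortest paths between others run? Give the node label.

Unnormalized betweenness of each node: 0:5/6, 1:77/30, 2:0, 3:5/6, 4:31/30, 5:0, 6:157/30, 7:0, 8:293/30, 9:56/15.
8 has the largest value, 293/30, making it the main broker — the node through which the most shortest paths run.

8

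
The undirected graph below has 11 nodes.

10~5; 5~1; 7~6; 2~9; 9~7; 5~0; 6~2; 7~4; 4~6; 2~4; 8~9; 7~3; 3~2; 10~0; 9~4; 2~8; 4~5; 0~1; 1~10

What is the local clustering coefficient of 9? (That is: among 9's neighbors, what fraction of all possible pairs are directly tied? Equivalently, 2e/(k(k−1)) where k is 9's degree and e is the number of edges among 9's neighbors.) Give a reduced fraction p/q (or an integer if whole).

1/2

9's neighbors: 2, 4, 7, and 8 (k = 4).
Possible neighbor pairs: C(4,2) = 6. Edges among them: 2–4, 2–8, 4–7 → e = 3.
Clustering(9) = 3/6 = 1/2.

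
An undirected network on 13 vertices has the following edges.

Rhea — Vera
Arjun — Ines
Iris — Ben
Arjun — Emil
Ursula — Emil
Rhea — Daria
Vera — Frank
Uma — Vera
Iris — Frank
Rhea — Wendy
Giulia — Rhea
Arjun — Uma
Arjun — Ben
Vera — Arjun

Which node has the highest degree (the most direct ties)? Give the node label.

Arjun

Degrees — Arjun:5, Ben:2, Daria:1, Emil:2, Frank:2, Giulia:1, Ines:1, Iris:2, Rhea:4, Uma:2, Ursula:1, Vera:4, Wendy:1.
The maximum is 5, attained only by Arjun.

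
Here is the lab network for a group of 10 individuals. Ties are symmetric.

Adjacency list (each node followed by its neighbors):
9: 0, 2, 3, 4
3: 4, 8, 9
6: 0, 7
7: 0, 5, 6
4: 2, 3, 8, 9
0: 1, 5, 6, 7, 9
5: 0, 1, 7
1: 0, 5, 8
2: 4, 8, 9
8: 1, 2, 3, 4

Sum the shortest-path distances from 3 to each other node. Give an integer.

Distances from 3: 0:2, 1:2, 2:2, 4:1, 5:3, 6:3, 7:3, 8:1, 9:1.
Sum = 2 + 2 + 2 + 1 + 3 + 3 + 3 + 1 + 1 = 18.

18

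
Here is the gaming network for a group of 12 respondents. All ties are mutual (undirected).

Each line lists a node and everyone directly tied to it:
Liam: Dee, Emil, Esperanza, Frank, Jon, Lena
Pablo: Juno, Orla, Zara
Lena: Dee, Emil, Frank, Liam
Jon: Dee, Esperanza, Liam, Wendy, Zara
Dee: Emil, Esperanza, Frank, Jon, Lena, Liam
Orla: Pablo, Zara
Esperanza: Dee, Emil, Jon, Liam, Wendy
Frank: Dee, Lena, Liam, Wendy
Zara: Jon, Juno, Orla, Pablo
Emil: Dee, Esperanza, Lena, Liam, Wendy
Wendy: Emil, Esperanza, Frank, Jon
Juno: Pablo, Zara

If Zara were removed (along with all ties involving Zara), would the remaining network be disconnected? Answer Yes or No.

Removing Zara leaves {Juno, Orla, and Pablo} with no path to {Dee, Emil, Esperanza, Frank, Jon, Lena, Liam, and Wendy}, so the network splits into 2 components. Zara is a cut vertex.

Yes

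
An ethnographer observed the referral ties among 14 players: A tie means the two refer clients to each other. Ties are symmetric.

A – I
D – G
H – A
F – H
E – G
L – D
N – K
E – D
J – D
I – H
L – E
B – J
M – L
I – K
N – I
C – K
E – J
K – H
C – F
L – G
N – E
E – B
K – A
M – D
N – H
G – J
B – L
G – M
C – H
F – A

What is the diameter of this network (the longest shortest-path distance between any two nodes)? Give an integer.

5

Eccentricity of each node (its greatest distance to any other): A:5, B:4, C:5, D:4, E:3, F:5, G:4, H:4, I:4, J:4, K:4, L:4, M:5, N:3.
The maximum eccentricity is 5, realized for instance by the pair F–M via F – H – N – E – G – M. So the diameter is 5.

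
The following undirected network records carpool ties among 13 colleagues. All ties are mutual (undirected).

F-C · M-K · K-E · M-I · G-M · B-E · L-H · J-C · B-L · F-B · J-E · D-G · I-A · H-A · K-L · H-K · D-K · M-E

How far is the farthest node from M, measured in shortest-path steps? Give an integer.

Distances from M: A:2, B:2, C:3, D:2, E:1, F:3, G:1, H:2, I:1, J:2, K:1, L:2.
The largest is 3 (to C and F), so the eccentricity of M is 3.

3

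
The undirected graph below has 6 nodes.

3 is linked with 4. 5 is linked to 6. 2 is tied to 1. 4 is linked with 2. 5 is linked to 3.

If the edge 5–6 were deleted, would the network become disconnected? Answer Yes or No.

Without the 5–6 edge there is no alternate route between 5 and 6, so the network disconnects. It is a bridge.

Yes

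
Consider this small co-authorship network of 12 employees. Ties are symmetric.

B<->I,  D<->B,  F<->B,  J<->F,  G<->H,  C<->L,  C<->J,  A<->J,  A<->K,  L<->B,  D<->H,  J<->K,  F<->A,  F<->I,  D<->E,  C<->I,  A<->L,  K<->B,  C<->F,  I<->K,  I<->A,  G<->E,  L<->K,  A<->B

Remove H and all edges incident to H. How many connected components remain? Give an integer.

H's neighbors (D and G) remain reachable from one another through other ties, so the rest of the network stays in one piece.

1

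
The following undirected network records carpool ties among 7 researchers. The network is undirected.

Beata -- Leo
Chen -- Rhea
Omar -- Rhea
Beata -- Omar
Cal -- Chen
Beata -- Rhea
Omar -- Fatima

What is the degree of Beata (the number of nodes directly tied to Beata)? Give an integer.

3

Beata is directly tied to Leo, Omar, and Rhea. That is 3 neighbors, so the degree of Beata is 3.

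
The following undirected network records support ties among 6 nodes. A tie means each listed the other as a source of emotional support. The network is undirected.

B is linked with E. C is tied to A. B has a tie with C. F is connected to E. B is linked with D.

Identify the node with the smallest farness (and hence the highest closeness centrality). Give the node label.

Farness (sum of distances to all others) for each node — A:13, B:7, C:9, D:11, E:9, F:13.
The smallest farness is 7, for B, so B has the highest closeness.

B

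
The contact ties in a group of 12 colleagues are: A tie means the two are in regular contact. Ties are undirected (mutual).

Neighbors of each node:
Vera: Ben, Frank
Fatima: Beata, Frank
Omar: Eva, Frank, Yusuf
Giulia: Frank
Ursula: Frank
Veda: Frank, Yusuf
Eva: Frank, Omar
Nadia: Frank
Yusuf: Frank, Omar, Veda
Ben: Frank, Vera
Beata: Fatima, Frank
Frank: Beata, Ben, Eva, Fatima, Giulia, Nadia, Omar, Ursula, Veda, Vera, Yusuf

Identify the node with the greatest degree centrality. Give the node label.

Frank

Degrees — Beata:2, Ben:2, Eva:2, Fatima:2, Frank:11, Giulia:1, Nadia:1, Omar:3, Ursula:1, Veda:2, Vera:2, Yusuf:3.
The maximum is 11, attained only by Frank.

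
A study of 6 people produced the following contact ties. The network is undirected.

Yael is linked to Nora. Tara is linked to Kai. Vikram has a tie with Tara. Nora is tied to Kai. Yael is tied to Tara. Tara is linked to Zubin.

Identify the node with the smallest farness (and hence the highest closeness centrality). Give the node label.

Farness (sum of distances to all others) for each node — Kai:8, Nora:10, Tara:6, Vikram:10, Yael:8, Zubin:10.
The smallest farness is 6, for Tara, so Tara has the highest closeness.

Tara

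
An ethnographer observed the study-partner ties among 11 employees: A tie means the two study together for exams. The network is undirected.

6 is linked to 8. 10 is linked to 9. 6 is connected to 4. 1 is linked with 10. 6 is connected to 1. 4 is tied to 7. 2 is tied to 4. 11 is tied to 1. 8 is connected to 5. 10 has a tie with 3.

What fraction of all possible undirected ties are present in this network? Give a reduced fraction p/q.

There are 10 edges and 11 nodes, so the maximum possible is C(11,2) = 55.
Density = 10/55 = 2/11.

2/11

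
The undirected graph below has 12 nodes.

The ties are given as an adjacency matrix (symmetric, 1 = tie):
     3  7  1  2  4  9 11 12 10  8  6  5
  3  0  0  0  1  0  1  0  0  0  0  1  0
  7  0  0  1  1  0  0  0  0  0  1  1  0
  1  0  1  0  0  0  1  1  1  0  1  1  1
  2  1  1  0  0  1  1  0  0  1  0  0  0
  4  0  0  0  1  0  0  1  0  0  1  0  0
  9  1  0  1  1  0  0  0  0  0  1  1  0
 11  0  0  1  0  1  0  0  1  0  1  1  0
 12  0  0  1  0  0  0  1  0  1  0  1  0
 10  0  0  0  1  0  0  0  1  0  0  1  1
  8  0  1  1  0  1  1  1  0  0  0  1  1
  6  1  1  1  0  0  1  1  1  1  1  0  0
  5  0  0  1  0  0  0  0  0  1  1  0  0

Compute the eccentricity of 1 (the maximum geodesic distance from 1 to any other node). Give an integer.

2

Distances from 1: 2:2, 3:2, 4:2, 5:1, 6:1, 7:1, 8:1, 9:1, 10:2, 11:1, 12:1.
The largest is 2 (to 2, 3, 4, and 10), so the eccentricity of 1 is 2.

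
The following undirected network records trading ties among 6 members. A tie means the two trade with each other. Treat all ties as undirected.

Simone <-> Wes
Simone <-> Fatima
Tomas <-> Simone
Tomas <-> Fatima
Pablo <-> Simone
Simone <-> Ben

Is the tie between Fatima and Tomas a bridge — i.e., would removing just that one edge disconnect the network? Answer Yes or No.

No

Even without that edge, Fatima still reaches Tomas via Fatima – Simone – Tomas, so the network stays connected. Not a bridge.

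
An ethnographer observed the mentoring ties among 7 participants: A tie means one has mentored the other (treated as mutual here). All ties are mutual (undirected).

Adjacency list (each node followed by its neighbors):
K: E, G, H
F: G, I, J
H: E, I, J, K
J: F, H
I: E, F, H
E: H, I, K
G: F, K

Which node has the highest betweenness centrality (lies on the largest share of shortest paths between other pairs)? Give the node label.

Unnormalized betweenness of each node: E:1/2, F:5/2, G:1, H:3, I:3/2, J:1/2, K:2.
H has the largest value, 3, making it the main broker — the node through which the most shortest paths run.

H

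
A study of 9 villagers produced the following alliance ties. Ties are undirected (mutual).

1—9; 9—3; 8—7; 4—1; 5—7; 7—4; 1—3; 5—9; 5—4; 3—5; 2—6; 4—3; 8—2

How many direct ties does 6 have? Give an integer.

1

6 is directly tied to 2. That is 1 neighbor, so the degree of 6 is 1.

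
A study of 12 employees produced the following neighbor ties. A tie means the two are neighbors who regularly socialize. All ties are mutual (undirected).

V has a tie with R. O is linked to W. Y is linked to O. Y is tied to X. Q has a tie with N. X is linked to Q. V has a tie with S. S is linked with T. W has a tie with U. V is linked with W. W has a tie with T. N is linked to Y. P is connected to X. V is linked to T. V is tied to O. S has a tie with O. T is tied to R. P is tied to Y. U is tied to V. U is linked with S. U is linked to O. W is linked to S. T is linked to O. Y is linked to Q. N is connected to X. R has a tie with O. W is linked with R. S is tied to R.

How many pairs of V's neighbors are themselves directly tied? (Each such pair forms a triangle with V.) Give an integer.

V's neighbors: O, R, S, T, U, and W.
Neighbor pairs that are themselves tied: V–O–R; V–O–S; V–O–T; V–O–U; V–O–W; V–R–S; V–R–T; V–R–W; V–S–T; V–S–U; V–S–W; V–T–W; V–U–W. Each forms one triangle with V, for 13 in total.

13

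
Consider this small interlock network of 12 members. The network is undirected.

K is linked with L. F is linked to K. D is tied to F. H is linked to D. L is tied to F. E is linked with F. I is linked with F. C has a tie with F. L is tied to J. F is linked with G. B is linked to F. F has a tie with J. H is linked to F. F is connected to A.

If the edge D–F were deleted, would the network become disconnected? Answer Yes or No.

No

Even without that edge, D still reaches F via D – H – F, so the network stays connected. Not a bridge.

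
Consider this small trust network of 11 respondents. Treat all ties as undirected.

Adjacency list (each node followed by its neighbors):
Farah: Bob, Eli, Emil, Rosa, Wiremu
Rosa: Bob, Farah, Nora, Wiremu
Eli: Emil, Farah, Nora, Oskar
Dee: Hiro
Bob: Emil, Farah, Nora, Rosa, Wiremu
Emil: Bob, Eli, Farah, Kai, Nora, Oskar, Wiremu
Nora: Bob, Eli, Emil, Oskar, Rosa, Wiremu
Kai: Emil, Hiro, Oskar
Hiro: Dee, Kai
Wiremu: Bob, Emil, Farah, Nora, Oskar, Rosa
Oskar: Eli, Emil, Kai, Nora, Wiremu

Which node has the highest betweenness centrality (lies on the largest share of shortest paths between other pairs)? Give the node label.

Unnormalized betweenness of each node: Bob:19/20, Dee:0, Eli:8/15, Emil:279/20, Farah:11/6, Hiro:9, Kai:16, Nora:19/6, Oskar:23/4, Rosa:1/5, Wiremu:157/60.
Kai has the largest value, 16, making it the main broker — the node through which the most shortest paths run.

Kai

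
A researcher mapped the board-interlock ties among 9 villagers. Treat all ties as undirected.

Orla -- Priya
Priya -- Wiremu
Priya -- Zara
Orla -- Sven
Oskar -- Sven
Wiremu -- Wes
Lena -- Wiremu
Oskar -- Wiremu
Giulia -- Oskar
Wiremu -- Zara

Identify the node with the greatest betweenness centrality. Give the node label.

Wiremu

Unnormalized betweenness of each node: Giulia:0, Lena:0, Orla:3/2, Oskar:21/2, Priya:9/2, Sven:2, Wes:0, Wiremu:35/2, Zara:0.
Wiremu has the largest value, 35/2, making it the main broker — the node through which the most shortest paths run.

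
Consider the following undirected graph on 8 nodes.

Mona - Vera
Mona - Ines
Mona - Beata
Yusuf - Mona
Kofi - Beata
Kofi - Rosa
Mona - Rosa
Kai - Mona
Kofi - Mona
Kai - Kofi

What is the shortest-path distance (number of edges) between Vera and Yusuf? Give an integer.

2

One shortest route is Vera – Mona – Yusuf, which uses 2 edges, and Vera and Yusuf are not directly tied, so nothing shorter exists. So d(Vera,Yusuf) = 2.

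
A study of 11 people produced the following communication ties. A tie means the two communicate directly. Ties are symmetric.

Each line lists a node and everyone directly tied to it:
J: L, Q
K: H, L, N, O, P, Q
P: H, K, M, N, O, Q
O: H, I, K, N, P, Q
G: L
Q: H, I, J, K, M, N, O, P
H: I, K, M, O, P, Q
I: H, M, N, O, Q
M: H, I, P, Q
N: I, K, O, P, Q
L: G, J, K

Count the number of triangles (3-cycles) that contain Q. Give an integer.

15

Q's neighbors: H, I, J, K, M, N, O, and P.
Neighbor pairs that are themselves tied: Q–H–I; Q–H–K; Q–H–M; Q–H–O; Q–H–P; Q–I–M; Q–I–N; Q–I–O; Q–K–N; Q–K–O; Q–K–P; Q–M–P; Q–N–O; Q–N–P; Q–O–P. Each forms one triangle with Q, for 15 in total.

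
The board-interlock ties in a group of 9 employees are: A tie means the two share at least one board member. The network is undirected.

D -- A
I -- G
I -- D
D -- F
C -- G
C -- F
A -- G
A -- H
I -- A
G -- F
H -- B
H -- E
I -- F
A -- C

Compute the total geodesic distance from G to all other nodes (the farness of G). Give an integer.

Distances from G: A:1, B:3, C:1, D:2, E:3, F:1, H:2, I:1.
Sum = 1 + 3 + 1 + 2 + 3 + 1 + 2 + 1 = 14.

14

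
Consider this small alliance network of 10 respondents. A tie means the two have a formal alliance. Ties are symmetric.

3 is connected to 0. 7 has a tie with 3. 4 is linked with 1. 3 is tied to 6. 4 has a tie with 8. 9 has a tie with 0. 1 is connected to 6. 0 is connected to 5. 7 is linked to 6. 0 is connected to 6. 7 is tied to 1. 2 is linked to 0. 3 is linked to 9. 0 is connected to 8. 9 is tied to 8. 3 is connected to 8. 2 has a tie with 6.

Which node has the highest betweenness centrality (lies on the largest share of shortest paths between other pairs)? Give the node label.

Unnormalized betweenness of each node: 0:49/4, 1:5/2, 2:0, 3:9/2, 4:5/4, 5:0, 6:7, 7:3/4, 8:19/4, 9:0.
0 has the largest value, 49/4, making it the main broker — the node through which the most shortest paths run.

0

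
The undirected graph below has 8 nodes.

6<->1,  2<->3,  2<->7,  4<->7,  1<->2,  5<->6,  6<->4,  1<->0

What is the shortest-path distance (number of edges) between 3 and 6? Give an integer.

One shortest route is 3 – 2 – 1 – 6, which uses 3 edges, and at distance 2 from 3 we only reach {1, 7}, which does not include 6. So d(3,6) = 3.

3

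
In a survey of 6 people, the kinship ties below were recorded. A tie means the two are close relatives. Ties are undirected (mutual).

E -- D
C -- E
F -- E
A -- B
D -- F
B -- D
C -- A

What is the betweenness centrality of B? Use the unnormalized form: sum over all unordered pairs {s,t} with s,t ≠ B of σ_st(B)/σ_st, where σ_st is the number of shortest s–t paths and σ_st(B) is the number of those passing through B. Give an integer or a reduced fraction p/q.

Pairs whose geodesics pass through B — F–A: 1/2; A–D: 1.
All other pairs contribute 0.
Summing the contributions gives betweenness(B) = 3/2.

3/2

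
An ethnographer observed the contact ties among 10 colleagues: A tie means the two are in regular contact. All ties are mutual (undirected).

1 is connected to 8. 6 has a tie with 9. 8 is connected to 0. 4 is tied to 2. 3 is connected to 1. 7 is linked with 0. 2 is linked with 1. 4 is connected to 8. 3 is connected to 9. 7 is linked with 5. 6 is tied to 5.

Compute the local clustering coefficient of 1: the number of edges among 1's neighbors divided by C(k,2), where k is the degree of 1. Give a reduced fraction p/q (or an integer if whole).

0

1's neighbors: 2, 3, and 8 (k = 3).
Possible neighbor pairs: C(3,2) = 3. Edges among them: none → e = 0.
Clustering(1) = 0/3 = 0.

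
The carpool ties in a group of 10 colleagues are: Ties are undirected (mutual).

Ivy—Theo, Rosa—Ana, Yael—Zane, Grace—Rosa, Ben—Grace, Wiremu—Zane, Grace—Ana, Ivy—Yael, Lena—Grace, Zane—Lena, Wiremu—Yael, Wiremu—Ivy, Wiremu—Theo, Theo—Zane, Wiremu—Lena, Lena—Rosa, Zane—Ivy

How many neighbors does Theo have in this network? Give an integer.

3

Theo is directly tied to Ivy, Wiremu, and Zane. That is 3 neighbors, so the degree of Theo is 3.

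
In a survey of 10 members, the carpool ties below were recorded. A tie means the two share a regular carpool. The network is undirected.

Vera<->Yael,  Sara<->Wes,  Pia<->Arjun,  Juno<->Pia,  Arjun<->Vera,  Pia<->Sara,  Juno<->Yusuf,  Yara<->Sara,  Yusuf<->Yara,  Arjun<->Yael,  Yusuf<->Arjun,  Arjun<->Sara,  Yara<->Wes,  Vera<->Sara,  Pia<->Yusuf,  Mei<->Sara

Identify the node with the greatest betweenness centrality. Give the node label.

Unnormalized betweenness of each node: Arjun:8, Juno:0, Mei:0, Pia:29/6, Sara:16, Vera:11/6, Wes:0, Yael:0, Yara:13/6, Yusuf:25/6.
Sara has the largest value, 16, making it the main broker — the node through which the most shortest paths run.

Sara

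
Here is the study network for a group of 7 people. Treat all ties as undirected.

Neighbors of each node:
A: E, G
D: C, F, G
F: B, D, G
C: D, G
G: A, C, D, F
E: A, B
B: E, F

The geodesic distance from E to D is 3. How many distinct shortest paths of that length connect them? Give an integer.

2

The shortest distance is 3. The length-3 paths are: E–A–G–D; E–B–F–D.
That gives 2 distinct shortest paths.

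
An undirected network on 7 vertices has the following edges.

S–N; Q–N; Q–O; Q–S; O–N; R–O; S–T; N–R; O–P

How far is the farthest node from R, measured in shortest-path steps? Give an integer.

Distances from R: N:1, O:1, P:2, Q:2, S:2, T:3.
The largest is 3 (to T), so the eccentricity of R is 3.

3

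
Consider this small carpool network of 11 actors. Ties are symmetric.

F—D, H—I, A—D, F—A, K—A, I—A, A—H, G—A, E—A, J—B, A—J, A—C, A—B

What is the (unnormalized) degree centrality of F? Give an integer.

2

F is directly tied to A and D. That is 2 neighbors, so the degree of F is 2.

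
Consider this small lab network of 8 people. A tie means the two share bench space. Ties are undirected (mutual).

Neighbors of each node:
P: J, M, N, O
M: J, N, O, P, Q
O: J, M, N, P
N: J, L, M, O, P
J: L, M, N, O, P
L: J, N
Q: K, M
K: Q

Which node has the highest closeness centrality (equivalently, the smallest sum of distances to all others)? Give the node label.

M

Farness (sum of distances to all others) for each node — J:10, K:19, L:15, M:9, N:10, O:11, P:11, Q:13.
The smallest farness is 9, for M, so M has the highest closeness.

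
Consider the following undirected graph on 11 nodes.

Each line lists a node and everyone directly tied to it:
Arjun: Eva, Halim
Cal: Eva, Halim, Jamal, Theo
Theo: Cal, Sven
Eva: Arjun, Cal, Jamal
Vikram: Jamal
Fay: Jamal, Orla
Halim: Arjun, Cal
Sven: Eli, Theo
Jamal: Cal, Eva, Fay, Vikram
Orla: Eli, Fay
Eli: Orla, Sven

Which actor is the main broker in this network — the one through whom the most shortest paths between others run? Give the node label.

Unnormalized betweenness of each node: Arjun:1/2, Cal:53/3, Eli:3, Eva:37/6, Fay:53/6, Halim:11/6, Jamal:113/6, Orla:29/6, Sven:31/6, Theo:55/6, Vikram:0.
Jamal has the largest value, 113/6, making it the main broker — the node through which the most shortest paths run.

Jamal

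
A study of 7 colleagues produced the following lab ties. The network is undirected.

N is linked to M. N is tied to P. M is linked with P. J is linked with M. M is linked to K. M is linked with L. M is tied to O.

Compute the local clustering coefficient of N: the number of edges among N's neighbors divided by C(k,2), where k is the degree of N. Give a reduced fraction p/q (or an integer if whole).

1

N's neighbors: M and P (k = 2).
Possible neighbor pairs: C(2,2) = 1. Edges among them: M–P → e = 1.
Clustering(N) = 1/1.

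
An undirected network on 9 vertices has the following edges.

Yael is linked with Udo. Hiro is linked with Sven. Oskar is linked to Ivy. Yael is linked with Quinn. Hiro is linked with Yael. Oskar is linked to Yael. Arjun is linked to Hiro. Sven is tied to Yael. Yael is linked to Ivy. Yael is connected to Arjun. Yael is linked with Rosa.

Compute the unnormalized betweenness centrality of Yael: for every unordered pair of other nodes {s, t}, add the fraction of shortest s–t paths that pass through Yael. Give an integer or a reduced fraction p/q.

49/2

Pairs whose geodesics pass through Yael — Hiro–Rosa: 1; Hiro–Ivy: 1; Hiro–Quinn: 1; Hiro–Udo: 1; Hiro–Oskar: 1; Rosa–Sven: 1; Rosa–Ivy: 1; Rosa–Quinn: 1; Rosa–Udo: 1; Rosa–Arjun: 1; Rosa–Oskar: 1; Sven–Ivy: 1; Sven–Quinn: 1; Sven–Udo: 1 … (+11 more pairs).
All other pairs contribute 0.
Summing the contributions gives betweenness(Yael) = 49/2.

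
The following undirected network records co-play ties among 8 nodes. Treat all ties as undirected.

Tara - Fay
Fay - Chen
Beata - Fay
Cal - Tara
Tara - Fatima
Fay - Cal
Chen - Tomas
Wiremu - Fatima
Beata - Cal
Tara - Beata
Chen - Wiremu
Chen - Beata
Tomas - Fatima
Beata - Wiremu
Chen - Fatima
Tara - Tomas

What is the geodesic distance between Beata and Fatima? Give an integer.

One shortest route is Beata – Wiremu – Fatima, which uses 2 edges, and Beata and Fatima are not directly tied, so nothing shorter exists. So d(Beata,Fatima) = 2.

2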